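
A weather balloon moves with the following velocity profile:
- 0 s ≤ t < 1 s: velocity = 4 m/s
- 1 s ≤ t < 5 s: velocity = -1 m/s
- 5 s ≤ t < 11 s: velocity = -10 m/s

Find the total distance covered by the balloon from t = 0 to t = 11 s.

68 m

Distance (not displacement) is the total path length: add the absolute areas under v-t.
0–1 s: |4| × 1 = 4 m
1–5 s: |-1| × 4 = 4 m
5–11 s: |-10| × 6 = 60 m
Total distance = 68 m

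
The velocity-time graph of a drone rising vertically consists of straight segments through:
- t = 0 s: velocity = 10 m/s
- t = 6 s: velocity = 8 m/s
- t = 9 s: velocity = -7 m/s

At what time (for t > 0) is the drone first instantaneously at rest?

v changes sign on 6–9 s (from 8 to -7); the graph is linear there, so v = 0 at t = 6 + (-8)·(9 − 6)/(-7 − 8) = 7.6 s.

t = 7.6 s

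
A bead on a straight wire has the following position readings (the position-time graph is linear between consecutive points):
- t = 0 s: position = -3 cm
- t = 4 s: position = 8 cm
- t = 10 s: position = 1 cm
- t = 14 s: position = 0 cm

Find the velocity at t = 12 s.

-0.25 cm/s

Velocity is the slope of the x-t graph on 10–14 s: (0 − 1)/(14 − 10) = -0.25 cm/s.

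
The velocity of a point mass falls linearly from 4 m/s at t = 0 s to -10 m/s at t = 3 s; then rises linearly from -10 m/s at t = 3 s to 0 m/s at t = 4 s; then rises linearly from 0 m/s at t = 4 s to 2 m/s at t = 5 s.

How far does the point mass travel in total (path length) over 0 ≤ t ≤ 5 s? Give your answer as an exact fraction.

129/7 m

Distance (not displacement) is the total path length: add the absolute areas under v-t.
0–3 s: v = 0 at t = 6/7 s; triangle areas 12/7 + 75/7 = 87/7 m
3–4 s: |½(-10 + 0)(1)| = 5 m
4–5 s: |½(0 + 2)(1)| = 1 m
Total distance = 129/7 m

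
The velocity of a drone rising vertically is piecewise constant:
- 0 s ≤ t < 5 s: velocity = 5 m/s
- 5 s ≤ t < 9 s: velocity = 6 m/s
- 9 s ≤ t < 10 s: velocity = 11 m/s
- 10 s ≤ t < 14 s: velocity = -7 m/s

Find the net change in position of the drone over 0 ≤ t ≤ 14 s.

32 m

Net displacement equals the area under the velocity-time graph (areas below the axis count negative).
0–5 s: 5 × 5 = 25 m
5–9 s: 6 × 4 = 24 m
9–10 s: 11 × 1 = 11 m
10–14 s: -7 × 4 = -28 m
Net displacement = 32 m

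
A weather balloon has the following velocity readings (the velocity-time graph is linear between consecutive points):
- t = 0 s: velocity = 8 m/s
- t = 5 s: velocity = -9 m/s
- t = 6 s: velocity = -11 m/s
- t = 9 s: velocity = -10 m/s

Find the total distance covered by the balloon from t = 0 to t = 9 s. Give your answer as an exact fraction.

1068/17 m

Distance (not displacement) is the total path length: add the absolute areas under v-t.
0–5 s: v = 0 at t = 40/17 s; triangle areas 160/17 + 405/34 = 725/34 m
5–6 s: |½(-9 + -11)(1)| = 10 m
6–9 s: |½(-11 + -10)(3)| = 31.5 m
Total distance = 1068/17 m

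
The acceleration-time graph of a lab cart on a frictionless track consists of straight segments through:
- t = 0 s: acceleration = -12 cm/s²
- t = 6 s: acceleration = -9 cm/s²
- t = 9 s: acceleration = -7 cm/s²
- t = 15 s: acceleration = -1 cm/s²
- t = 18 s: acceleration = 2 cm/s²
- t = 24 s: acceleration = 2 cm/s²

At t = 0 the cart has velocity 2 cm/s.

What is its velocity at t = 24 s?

Δv equals the area under the a-t graph; then v = v₀ + Δv.
0–6 s: ½(-12 + -9)(6) = -63 cm/s
6–9 s: ½(-9 + -7)(3) = -24 cm/s
9–15 s: ½(-7 + -1)(6) = -24 cm/s
15–18 s: ½(-1 + 2)(3) = 1.5 cm/s
18–24 s: 2 × 6 = 12 cm/s
Δv = -97.5 cm/s, so v(24) = 2 + (-97.5) = -95.5 cm/s.

-95.5 cm/s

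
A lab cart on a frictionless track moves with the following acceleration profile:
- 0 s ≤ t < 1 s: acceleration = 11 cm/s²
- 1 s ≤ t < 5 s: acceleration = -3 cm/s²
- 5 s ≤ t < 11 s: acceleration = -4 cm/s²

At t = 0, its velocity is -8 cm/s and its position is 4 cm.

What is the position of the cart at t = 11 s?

On each constant-a segment, Δv = aΔt and Δx = v₀Δt + ½aΔt²; chain segment to segment.
0–1 s: v starts -8 cm/s; Δx = -8·1 + ½·11·1² = -2.5 cm; v ends 3 cm/s.
1–5 s: v starts 3 cm/s; Δx = 3·4 + ½·-3·4² = -12 cm; v ends -9 cm/s.
5–11 s: v starts -9 cm/s; Δx = -9·6 + ½·-4·6² = -126 cm; v ends -33 cm/s.
x(11) = 4 + Σ Δx = -136.5 cm.

-136.5 cm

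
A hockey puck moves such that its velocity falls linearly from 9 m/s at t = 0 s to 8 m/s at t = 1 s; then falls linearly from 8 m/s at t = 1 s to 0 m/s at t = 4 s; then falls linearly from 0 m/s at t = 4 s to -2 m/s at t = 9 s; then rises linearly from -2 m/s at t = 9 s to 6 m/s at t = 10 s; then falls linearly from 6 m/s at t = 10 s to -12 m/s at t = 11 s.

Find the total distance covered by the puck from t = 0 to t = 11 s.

Total distance travelled is ∫|v| dt — sum the magnitudes of each area piece.
0–1 s: |½(9 + 8)(1)| = 8.5 m
1–4 s: |½(8 + 0)(3)| = 12 m
4–9 s: |½(0 + -2)(5)| = 5 m
9–10 s: v = 0 at t = 9.25 s; triangle areas 0.25 + 2.25 = 2.5 m
10–11 s: v = 0 at t = 31/3 s; triangle areas 1 + 4 = 5 m
Total distance = 33 m

33 m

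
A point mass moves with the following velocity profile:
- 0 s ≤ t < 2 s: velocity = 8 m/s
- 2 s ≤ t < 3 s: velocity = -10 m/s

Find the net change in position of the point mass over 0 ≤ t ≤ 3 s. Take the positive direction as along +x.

6 m

Net displacement equals the area under the velocity-time graph (areas below the axis count negative).
0–2 s: 8 × 2 = 16 m
2–3 s: -10 × 1 = -10 m
Net displacement = 6 m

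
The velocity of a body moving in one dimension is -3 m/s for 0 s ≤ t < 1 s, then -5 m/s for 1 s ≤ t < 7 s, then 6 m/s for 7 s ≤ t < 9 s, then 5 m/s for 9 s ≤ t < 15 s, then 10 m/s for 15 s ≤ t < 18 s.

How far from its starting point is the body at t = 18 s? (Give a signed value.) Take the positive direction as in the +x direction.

Net displacement equals the area under the velocity-time graph (areas below the axis count negative).
0–1 s: -3 × 1 = -3 m
1–7 s: -5 × 6 = -30 m
7–9 s: 6 × 2 = 12 m
9–15 s: 5 × 6 = 30 m
15–18 s: 10 × 3 = 30 m
Net displacement = 39 m

39 m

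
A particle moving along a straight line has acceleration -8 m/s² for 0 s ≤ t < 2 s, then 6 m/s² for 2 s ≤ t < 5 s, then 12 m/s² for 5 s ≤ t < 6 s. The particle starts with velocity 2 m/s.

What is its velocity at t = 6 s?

16 m/s

Δv equals the area under the a-t graph; then v = v₀ + Δv.
0–2 s: -8 × 2 = -16 m/s
2–5 s: 6 × 3 = 18 m/s
5–6 s: 12 × 1 = 12 m/s
Δv = 14 m/s, so v(6) = 2 + (14) = 16 m/s.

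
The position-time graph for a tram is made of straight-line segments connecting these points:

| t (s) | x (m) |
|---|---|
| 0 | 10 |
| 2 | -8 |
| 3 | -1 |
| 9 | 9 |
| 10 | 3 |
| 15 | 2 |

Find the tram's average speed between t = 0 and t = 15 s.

Average speed = (total path length)/(elapsed time); on a piecewise-linear x-t graph the path length is Σ|Δx|.
0–2 s: |Δx| = |-8 − 10| = 18 m
2–3 s: |Δx| = |-1 − -8| = 7 m
3–9 s: |Δx| = |9 − -1| = 10 m
9–10 s: |Δx| = |3 − 9| = 6 m
10–15 s: |Δx| = |2 − 3| = 1 m
Total path = 42 m; average speed = 42/15 = 2.8 m/s.

2.8 m/s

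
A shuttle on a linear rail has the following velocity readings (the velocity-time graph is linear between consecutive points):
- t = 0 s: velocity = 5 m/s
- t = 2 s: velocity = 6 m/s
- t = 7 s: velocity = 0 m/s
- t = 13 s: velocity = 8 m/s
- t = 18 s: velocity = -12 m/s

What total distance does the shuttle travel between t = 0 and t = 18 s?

Distance (not displacement) is the total path length: add the absolute areas under v-t.
0–2 s: |½(5 + 6)(2)| = 11 m
2–7 s: |½(6 + 0)(5)| = 15 m
7–13 s: |½(0 + 8)(6)| = 24 m
13–18 s: v = 0 at t = 15 s; triangle areas 8 + 18 = 26 m
Total distance = 76 m

76 m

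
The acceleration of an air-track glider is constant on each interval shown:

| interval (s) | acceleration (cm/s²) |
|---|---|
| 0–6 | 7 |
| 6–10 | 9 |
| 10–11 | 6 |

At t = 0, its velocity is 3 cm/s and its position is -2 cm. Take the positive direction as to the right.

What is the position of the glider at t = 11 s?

478 cm

On each constant-a segment, Δv = aΔt and Δx = v₀Δt + ½aΔt²; chain segment to segment.
0–6 s: v starts 3 cm/s; Δx = 3·6 + ½·7·6² = 144 cm; v ends 45 cm/s.
6–10 s: v starts 45 cm/s; Δx = 45·4 + ½·9·4² = 252 cm; v ends 81 cm/s.
10–11 s: v starts 81 cm/s; Δx = 81·1 + ½·6·1² = 84 cm; v ends 87 cm/s.
x(11) = -2 + Σ Δx = 478 cm.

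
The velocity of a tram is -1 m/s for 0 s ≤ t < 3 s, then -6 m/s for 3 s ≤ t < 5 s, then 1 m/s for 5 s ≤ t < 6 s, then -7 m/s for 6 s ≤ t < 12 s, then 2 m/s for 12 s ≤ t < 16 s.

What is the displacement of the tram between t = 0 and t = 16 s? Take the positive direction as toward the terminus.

Net displacement equals the area under the velocity-time graph (areas below the axis count negative).
0–3 s: -1 × 3 = -3 m
3–5 s: -6 × 2 = -12 m
5–6 s: 1 × 1 = 1 m
6–12 s: -7 × 6 = -42 m
12–16 s: 2 × 4 = 8 m
Net displacement = -48 m

-48 m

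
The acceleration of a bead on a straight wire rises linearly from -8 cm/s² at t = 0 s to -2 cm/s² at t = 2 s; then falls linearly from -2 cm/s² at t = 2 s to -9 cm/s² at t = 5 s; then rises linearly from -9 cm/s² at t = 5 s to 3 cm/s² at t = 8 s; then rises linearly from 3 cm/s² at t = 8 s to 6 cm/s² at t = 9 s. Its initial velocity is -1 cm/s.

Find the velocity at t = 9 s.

Δv equals the area under the a-t graph; then v = v₀ + Δv.
0–2 s: ½(-8 + -2)(2) = -10 cm/s
2–5 s: ½(-2 + -9)(3) = -16.5 cm/s
5–8 s: ½(-9 + 3)(3) = -9 cm/s
8–9 s: ½(3 + 6)(1) = 4.5 cm/s
Δv = -31 cm/s, so v(9) = -1 + (-31) = -32 cm/s.

-32 cm/s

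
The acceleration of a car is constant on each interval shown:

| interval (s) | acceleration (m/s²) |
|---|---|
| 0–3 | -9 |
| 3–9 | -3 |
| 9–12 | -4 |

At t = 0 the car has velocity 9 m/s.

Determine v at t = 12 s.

-48 m/s

Δv equals the area under the a-t graph; then v = v₀ + Δv.
0–3 s: -9 × 3 = -27 m/s
3–9 s: -3 × 6 = -18 m/s
9–12 s: -4 × 3 = -12 m/s
Δv = -57 m/s, so v(12) = 9 + (-57) = -48 m/s.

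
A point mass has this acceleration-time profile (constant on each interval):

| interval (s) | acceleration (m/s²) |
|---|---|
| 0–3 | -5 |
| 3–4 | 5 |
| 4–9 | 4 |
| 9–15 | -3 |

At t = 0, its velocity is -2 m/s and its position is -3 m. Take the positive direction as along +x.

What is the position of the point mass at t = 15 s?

-62 m

On each constant-a segment, Δv = aΔt and Δx = v₀Δt + ½aΔt²; chain segment to segment.
0–3 s: v starts -2 m/s; Δx = -2·3 + ½·-5·3² = -28.5 m; v ends -17 m/s.
3–4 s: v starts -17 m/s; Δx = -17·1 + ½·5·1² = -14.5 m; v ends -12 m/s.
4–9 s: v starts -12 m/s; Δx = -12·5 + ½·4·5² = -10 m; v ends 8 m/s.
9–15 s: v starts 8 m/s; Δx = 8·6 + ½·-3·6² = -6 m; v ends -10 m/s.
x(15) = -3 + Σ Δx = -62 m.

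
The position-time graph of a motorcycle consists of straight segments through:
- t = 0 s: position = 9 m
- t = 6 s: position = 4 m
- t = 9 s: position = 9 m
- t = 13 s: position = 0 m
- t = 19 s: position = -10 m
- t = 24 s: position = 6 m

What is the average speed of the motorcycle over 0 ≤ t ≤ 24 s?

1.875 m/s

Average speed = (total path length)/(elapsed time); on a piecewise-linear x-t graph the path length is Σ|Δx|.
0–6 s: |Δx| = |4 − 9| = 5 m
6–9 s: |Δx| = |9 − 4| = 5 m
9–13 s: |Δx| = |0 − 9| = 9 m
13–19 s: |Δx| = |-10 − 0| = 10 m
19–24 s: |Δx| = |6 − -10| = 16 m
Total path = 45 m; average speed = 45/24 = 1.875 m/s.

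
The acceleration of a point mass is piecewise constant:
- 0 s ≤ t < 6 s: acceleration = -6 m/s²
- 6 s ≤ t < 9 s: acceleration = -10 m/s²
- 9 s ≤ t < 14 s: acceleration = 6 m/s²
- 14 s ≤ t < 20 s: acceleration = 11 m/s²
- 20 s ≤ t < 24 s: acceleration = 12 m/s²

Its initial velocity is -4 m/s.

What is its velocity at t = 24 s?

Δv equals the area under the a-t graph; then v = v₀ + Δv.
0–6 s: -6 × 6 = -36 m/s
6–9 s: -10 × 3 = -30 m/s
9–14 s: 6 × 5 = 30 m/s
14–20 s: 11 × 6 = 66 m/s
20–24 s: 12 × 4 = 48 m/s
Δv = 78 m/s, so v(24) = -4 + (78) = 74 m/s.

74 m/s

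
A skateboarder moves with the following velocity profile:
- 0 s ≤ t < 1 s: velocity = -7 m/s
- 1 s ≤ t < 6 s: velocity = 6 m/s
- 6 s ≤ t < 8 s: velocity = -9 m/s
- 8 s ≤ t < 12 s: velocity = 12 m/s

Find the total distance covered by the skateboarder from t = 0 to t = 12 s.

Distance (not displacement) is the total path length: add the absolute areas under v-t.
0–1 s: |-7| × 1 = 7 m
1–6 s: |6| × 5 = 30 m
6–8 s: |-9| × 2 = 18 m
8–12 s: |12| × 4 = 48 m
Total distance = 103 m

103 m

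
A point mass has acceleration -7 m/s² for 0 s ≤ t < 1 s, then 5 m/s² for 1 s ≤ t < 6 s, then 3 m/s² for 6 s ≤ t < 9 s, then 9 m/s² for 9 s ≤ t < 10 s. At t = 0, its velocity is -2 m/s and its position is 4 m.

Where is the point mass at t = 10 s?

107 m

On each constant-a segment, Δv = aΔt and Δx = v₀Δt + ½aΔt²; chain segment to segment.
0–1 s: v starts -2 m/s; Δx = -2·1 + ½·-7·1² = -5.5 m; v ends -9 m/s.
1–6 s: v starts -9 m/s; Δx = -9·5 + ½·5·5² = 17.5 m; v ends 16 m/s.
6–9 s: v starts 16 m/s; Δx = 16·3 + ½·3·3² = 61.5 m; v ends 25 m/s.
9–10 s: v starts 25 m/s; Δx = 25·1 + ½·9·1² = 29.5 m; v ends 34 m/s.
x(10) = 4 + Σ Δx = 107 m.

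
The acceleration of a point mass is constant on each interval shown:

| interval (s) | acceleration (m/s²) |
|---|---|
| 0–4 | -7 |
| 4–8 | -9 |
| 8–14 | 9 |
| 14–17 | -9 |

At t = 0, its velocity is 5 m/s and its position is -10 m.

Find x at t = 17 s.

-457.5 m

On each constant-a segment, Δv = aΔt and Δx = v₀Δt + ½aΔt²; chain segment to segment.
0–4 s: v starts 5 m/s; Δx = 5·4 + ½·-7·4² = -36 m; v ends -23 m/s.
4–8 s: v starts -23 m/s; Δx = -23·4 + ½·-9·4² = -164 m; v ends -59 m/s.
8–14 s: v starts -59 m/s; Δx = -59·6 + ½·9·6² = -192 m; v ends -5 m/s.
14–17 s: v starts -5 m/s; Δx = -5·3 + ½·-9·3² = -55.5 m; v ends -32 m/s.
x(17) = -10 + Σ Δx = -457.5 m.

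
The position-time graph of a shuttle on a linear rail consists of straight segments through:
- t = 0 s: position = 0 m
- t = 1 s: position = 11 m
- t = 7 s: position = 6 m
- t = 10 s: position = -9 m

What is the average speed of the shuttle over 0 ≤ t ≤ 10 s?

Average speed = (total path length)/(elapsed time); on a piecewise-linear x-t graph the path length is Σ|Δx|.
0–1 s: |Δx| = |11 − 0| = 11 m
1–7 s: |Δx| = |6 − 11| = 5 m
7–10 s: |Δx| = |-9 − 6| = 15 m
Total path = 31 m; average speed = 31/10 = 3.1 m/s.

3.1 m/s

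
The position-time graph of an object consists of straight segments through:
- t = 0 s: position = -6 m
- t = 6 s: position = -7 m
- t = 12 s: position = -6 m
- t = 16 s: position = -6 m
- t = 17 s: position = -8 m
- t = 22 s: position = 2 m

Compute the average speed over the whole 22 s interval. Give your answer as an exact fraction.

Average speed = (total path length)/(elapsed time); on a piecewise-linear x-t graph the path length is Σ|Δx|.
0–6 s: |Δx| = |-7 − -6| = 1 m
6–12 s: |Δx| = |-6 − -7| = 1 m
12–16 s: |Δx| = |-6 − -6| = 0 m
16–17 s: |Δx| = |-8 − -6| = 2 m
17–22 s: |Δx| = |2 − -8| = 10 m
Total path = 14 m; average speed = 14/22 = 7/11 m/s.

7/11 m/s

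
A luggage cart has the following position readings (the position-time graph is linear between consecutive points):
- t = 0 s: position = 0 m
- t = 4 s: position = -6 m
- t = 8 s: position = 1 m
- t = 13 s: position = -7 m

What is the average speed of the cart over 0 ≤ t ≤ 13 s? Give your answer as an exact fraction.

21/13 m/s

Average speed = (total path length)/(elapsed time); on a piecewise-linear x-t graph the path length is Σ|Δx|.
0–4 s: |Δx| = |-6 − 0| = 6 m
4–8 s: |Δx| = |1 − -6| = 7 m
8–13 s: |Δx| = |-7 − 1| = 8 m
Total path = 21 m; average speed = 21/13 = 21/13 m/s.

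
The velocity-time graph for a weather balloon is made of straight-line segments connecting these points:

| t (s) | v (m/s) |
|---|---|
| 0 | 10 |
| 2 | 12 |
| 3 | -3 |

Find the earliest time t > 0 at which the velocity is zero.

v changes sign on 2–3 s (from 12 to -3); the graph is linear there, so v = 0 at t = 2 + (-12)·(3 − 2)/(-3 − 12) = 2.8 s.

t = 2.8 s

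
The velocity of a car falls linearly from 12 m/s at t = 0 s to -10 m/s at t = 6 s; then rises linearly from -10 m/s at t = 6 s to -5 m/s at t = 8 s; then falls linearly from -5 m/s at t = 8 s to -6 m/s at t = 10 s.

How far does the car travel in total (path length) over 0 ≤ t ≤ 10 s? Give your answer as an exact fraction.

652/11 m

Distance (not displacement) is the total path length: add the absolute areas under v-t.
0–6 s: v = 0 at t = 36/11 s; triangle areas 216/11 + 150/11 = 366/11 m
6–8 s: |½(-10 + -5)(2)| = 15 m
8–10 s: |½(-5 + -6)(2)| = 11 m
Total distance = 652/11 m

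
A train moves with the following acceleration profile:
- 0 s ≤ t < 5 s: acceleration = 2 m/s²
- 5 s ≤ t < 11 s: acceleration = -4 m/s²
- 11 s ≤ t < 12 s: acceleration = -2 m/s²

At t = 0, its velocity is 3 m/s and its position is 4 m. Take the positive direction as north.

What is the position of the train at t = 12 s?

On each constant-a segment, Δv = aΔt and Δx = v₀Δt + ½aΔt²; chain segment to segment.
0–5 s: v starts 3 m/s; Δx = 3·5 + ½·2·5² = 40 m; v ends 13 m/s.
5–11 s: v starts 13 m/s; Δx = 13·6 + ½·-4·6² = 6 m; v ends -11 m/s.
11–12 s: v starts -11 m/s; Δx = -11·1 + ½·-2·1² = -12 m; v ends -13 m/s.
x(12) = 4 + Σ Δx = 38 m.

38 m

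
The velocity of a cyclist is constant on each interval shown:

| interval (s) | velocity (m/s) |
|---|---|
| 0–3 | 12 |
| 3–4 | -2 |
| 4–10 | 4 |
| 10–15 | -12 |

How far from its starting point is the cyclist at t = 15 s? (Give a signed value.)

-2 m

Displacement is the signed area under the v-t curve.
0–3 s: 12 × 3 = 36 m
3–4 s: -2 × 1 = -2 m
4–10 s: 4 × 6 = 24 m
10–15 s: -12 × 5 = -60 m
Net displacement = -2 m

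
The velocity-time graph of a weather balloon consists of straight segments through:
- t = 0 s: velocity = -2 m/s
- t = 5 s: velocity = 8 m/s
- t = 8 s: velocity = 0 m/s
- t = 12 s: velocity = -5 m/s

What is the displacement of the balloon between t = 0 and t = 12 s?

Net displacement equals the area under the velocity-time graph (areas below the axis count negative).
0–5 s: ½(-2 + 8)(5) = 15 m
5–8 s: ½(8 + 0)(3) = 12 m
8–12 s: ½(0 + -5)(4) = -10 m
Net displacement = 17 m

17 m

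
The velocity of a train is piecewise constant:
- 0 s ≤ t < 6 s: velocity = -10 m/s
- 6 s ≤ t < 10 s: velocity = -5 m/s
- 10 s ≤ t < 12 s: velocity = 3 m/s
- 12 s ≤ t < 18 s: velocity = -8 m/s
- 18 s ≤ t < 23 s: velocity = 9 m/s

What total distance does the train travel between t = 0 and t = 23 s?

Total distance travelled is ∫|v| dt — sum the magnitudes of each area piece.
0–6 s: |-10| × 6 = 60 m
6–10 s: |-5| × 4 = 20 m
10–12 s: |3| × 2 = 6 m
12–18 s: |-8| × 6 = 48 m
18–23 s: |9| × 5 = 45 m
Total distance = 179 m

179 m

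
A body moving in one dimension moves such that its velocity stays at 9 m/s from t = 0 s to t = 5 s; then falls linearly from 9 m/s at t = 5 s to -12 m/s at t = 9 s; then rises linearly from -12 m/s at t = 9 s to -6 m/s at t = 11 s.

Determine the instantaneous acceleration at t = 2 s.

0 m/s²

Acceleration is the slope of the v-t graph on 0–5 s: (9 − 9)/(5 − 0) = 0 m/s².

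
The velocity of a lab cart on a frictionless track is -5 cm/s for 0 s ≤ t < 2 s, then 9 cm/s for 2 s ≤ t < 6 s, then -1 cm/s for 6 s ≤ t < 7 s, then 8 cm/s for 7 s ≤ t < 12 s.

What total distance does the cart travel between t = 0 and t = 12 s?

Distance (not displacement) is the total path length: add the absolute areas under v-t.
0–2 s: |-5| × 2 = 10 cm
2–6 s: |9| × 4 = 36 cm
6–7 s: |-1| × 1 = 1 cm
7–12 s: |8| × 5 = 40 cm
Total distance = 87 cm

87 cm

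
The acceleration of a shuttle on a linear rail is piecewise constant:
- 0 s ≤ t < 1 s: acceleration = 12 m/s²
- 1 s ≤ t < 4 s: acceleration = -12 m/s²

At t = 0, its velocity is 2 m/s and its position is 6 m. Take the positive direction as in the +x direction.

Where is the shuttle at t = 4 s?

On each constant-a segment, Δv = aΔt and Δx = v₀Δt + ½aΔt²; chain segment to segment.
0–1 s: v starts 2 m/s; Δx = 2·1 + ½·12·1² = 8 m; v ends 14 m/s.
1–4 s: v starts 14 m/s; Δx = 14·3 + ½·-12·3² = -12 m; v ends -22 m/s.
x(4) = 6 + Σ Δx = 2 m.

2 m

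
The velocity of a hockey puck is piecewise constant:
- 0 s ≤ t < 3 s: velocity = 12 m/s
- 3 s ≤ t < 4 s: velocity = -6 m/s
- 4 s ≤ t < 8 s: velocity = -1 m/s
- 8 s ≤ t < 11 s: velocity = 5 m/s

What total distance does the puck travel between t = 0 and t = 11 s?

61 m

Total distance travelled is ∫|v| dt — sum the magnitudes of each area piece.
0–3 s: |12| × 3 = 36 m
3–4 s: |-6| × 1 = 6 m
4–8 s: |-1| × 4 = 4 m
8–11 s: |5| × 3 = 15 m
Total distance = 61 m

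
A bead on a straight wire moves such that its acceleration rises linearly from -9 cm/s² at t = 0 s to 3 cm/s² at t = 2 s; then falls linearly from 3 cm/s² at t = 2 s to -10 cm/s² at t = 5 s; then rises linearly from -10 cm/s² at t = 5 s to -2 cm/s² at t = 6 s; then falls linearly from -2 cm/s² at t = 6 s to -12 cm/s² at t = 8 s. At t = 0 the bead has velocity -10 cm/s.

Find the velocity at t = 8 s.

-46.5 cm/s

Δv equals the area under the a-t graph; then v = v₀ + Δv.
0–2 s: ½(-9 + 3)(2) = -6 cm/s
2–5 s: ½(3 + -10)(3) = -10.5 cm/s
5–6 s: ½(-10 + -2)(1) = -6 cm/s
6–8 s: ½(-2 + -12)(2) = -14 cm/s
Δv = -36.5 cm/s, so v(8) = -10 + (-36.5) = -46.5 cm/s.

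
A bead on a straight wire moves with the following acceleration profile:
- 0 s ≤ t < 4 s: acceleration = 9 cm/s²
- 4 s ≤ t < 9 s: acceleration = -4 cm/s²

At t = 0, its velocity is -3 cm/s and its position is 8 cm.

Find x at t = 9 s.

On each constant-a segment, Δv = aΔt and Δx = v₀Δt + ½aΔt²; chain segment to segment.
0–4 s: v starts -3 cm/s; Δx = -3·4 + ½·9·4² = 60 cm; v ends 33 cm/s.
4–9 s: v starts 33 cm/s; Δx = 33·5 + ½·-4·5² = 115 cm; v ends 13 cm/s.
x(9) = 8 + Σ Δx = 183 cm.

183 cm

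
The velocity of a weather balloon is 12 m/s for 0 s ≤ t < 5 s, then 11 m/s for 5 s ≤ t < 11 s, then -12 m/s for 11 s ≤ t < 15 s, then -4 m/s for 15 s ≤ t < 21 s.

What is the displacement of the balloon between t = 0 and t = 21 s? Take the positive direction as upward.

Displacement is the signed area under the v-t curve.
0–5 s: 12 × 5 = 60 m
5–11 s: 11 × 6 = 66 m
11–15 s: -12 × 4 = -48 m
15–21 s: -4 × 6 = -24 m
Net displacement = 54 m

54 m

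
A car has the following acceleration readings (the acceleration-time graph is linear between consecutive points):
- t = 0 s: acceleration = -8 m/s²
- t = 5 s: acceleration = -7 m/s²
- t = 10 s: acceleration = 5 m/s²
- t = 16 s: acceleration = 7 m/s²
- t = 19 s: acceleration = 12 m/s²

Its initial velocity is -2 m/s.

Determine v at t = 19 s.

20 m/s

Δv equals the area under the a-t graph; then v = v₀ + Δv.
0–5 s: ½(-8 + -7)(5) = -37.5 m/s
5–10 s: ½(-7 + 5)(5) = -5 m/s
10–16 s: ½(5 + 7)(6) = 36 m/s
16–19 s: ½(7 + 12)(3) = 28.5 m/s
Δv = 22 m/s, so v(19) = -2 + (22) = 20 m/s.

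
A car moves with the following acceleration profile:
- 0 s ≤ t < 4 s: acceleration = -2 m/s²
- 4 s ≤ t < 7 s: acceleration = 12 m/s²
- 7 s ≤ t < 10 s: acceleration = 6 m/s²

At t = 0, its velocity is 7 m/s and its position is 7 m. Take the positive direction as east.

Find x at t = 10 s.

202 m

On each constant-a segment, Δv = aΔt and Δx = v₀Δt + ½aΔt²; chain segment to segment.
0–4 s: v starts 7 m/s; Δx = 7·4 + ½·-2·4² = 12 m; v ends -1 m/s.
4–7 s: v starts -1 m/s; Δx = -1·3 + ½·12·3² = 51 m; v ends 35 m/s.
7–10 s: v starts 35 m/s; Δx = 35·3 + ½·6·3² = 132 m; v ends 53 m/s.
x(10) = 7 + Σ Δx = 202 m.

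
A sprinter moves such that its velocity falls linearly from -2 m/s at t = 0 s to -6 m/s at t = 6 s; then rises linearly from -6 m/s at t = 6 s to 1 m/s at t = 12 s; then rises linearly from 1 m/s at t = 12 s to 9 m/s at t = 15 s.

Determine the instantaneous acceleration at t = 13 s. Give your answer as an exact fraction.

Acceleration is the slope of the v-t graph on 12–15 s: (9 − 1)/(15 − 12) = 8/3 m/s².

8/3 m/s²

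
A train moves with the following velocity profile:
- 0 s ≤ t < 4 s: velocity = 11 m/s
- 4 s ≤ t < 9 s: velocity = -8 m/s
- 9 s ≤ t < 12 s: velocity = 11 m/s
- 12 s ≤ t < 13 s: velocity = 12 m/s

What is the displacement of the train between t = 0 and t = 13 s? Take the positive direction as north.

Net displacement equals the area under the velocity-time graph (areas below the axis count negative).
0–4 s: 11 × 4 = 44 m
4–9 s: -8 × 5 = -40 m
9–12 s: 11 × 3 = 33 m
12–13 s: 12 × 1 = 12 m
Net displacement = 49 m

49 m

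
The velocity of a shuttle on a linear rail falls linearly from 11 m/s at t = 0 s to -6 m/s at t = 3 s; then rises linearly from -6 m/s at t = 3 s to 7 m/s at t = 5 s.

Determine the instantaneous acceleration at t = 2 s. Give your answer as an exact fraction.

Acceleration is the slope of the v-t graph on 0–3 s: (-6 − 11)/(3 − 0) = -17/3 m/s².

-17/3 m/s²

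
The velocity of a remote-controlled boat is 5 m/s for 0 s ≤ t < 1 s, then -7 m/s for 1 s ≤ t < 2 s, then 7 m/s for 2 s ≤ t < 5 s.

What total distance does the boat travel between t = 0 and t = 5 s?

33 m

Distance (not displacement) is the total path length: add the absolute areas under v-t.
0–1 s: |5| × 1 = 5 m
1–2 s: |-7| × 1 = 7 m
2–5 s: |7| × 3 = 21 m
Total distance = 33 m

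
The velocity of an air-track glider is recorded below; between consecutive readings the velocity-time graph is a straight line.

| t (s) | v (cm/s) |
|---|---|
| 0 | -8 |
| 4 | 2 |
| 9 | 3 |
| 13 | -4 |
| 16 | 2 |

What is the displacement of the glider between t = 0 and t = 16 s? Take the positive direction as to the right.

Net displacement equals the area under the velocity-time graph (areas below the axis count negative).
0–4 s: ½(-8 + 2)(4) = -12 cm
4–9 s: ½(2 + 3)(5) = 12.5 cm
9–13 s: ½(3 + -4)(4) = -2 cm
13–16 s: ½(-4 + 2)(3) = -3 cm
Net displacement = -4.5 cm

-4.5 cm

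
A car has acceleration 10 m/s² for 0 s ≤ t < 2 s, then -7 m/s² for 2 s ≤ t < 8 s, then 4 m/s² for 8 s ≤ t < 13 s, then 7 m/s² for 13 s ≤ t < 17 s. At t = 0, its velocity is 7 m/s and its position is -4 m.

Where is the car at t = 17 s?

117 m

On each constant-a segment, Δv = aΔt and Δx = v₀Δt + ½aΔt²; chain segment to segment.
0–2 s: v starts 7 m/s; Δx = 7·2 + ½·10·2² = 34 m; v ends 27 m/s.
2–8 s: v starts 27 m/s; Δx = 27·6 + ½·-7·6² = 36 m; v ends -15 m/s.
8–13 s: v starts -15 m/s; Δx = -15·5 + ½·4·5² = -25 m; v ends 5 m/s.
13–17 s: v starts 5 m/s; Δx = 5·4 + ½·7·4² = 76 m; v ends 33 m/s.
x(17) = -4 + Σ Δx = 117 m.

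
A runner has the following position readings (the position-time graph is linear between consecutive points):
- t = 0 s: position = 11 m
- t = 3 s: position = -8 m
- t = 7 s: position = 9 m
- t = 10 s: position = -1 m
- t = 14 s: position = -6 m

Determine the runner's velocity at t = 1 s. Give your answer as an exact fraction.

Velocity is the slope of the x-t graph on 0–3 s: (-8 − 11)/(3 − 0) = -19/3 m/s.

-19/3 m/s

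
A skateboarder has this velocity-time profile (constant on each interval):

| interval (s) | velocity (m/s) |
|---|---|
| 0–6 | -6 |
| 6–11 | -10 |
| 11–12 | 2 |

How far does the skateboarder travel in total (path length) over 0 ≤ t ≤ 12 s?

Distance (not displacement) is the total path length: add the absolute areas under v-t.
0–6 s: |-6| × 6 = 36 m
6–11 s: |-10| × 5 = 50 m
11–12 s: |2| × 1 = 2 m
Total distance = 88 m

88 m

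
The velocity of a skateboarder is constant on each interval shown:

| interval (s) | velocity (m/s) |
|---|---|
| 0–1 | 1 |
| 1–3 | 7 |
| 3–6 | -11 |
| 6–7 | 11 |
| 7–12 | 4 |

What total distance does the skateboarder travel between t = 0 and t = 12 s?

79 m

Total distance travelled is ∫|v| dt — sum the magnitudes of each area piece.
0–1 s: |1| × 1 = 1 m
1–3 s: |7| × 2 = 14 m
3–6 s: |-11| × 3 = 33 m
6–7 s: |11| × 1 = 11 m
7–12 s: |4| × 5 = 20 m
Total distance = 79 m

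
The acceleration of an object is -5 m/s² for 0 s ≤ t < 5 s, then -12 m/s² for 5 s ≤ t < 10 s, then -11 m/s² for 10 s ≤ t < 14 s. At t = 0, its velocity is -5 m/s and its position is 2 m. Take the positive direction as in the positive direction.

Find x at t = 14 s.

On each constant-a segment, Δv = aΔt and Δx = v₀Δt + ½aΔt²; chain segment to segment.
0–5 s: v starts -5 m/s; Δx = -5·5 + ½·-5·5² = -87.5 m; v ends -30 m/s.
5–10 s: v starts -30 m/s; Δx = -30·5 + ½·-12·5² = -300 m; v ends -90 m/s.
10–14 s: v starts -90 m/s; Δx = -90·4 + ½·-11·4² = -448 m; v ends -134 m/s.
x(14) = 2 + Σ Δx = -833.5 m.

-833.5 m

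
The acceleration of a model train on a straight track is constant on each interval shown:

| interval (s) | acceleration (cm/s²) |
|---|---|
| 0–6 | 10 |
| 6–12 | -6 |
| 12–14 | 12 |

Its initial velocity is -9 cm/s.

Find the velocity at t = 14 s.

Δv equals the area under the a-t graph; then v = v₀ + Δv.
0–6 s: 10 × 6 = 60 cm/s
6–12 s: -6 × 6 = -36 cm/s
12–14 s: 12 × 2 = 24 cm/s
Δv = 48 cm/s, so v(14) = -9 + (48) = 39 cm/s.

39 cm/s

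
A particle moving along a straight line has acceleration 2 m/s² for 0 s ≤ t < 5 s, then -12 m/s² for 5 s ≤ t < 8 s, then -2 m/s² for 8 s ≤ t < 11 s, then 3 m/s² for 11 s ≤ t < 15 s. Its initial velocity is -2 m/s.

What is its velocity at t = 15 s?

Δv equals the area under the a-t graph; then v = v₀ + Δv.
0–5 s: 2 × 5 = 10 m/s
5–8 s: -12 × 3 = -36 m/s
8–11 s: -2 × 3 = -6 m/s
11–15 s: 3 × 4 = 12 m/s
Δv = -20 m/s, so v(15) = -2 + (-20) = -22 m/s.

-22 m/s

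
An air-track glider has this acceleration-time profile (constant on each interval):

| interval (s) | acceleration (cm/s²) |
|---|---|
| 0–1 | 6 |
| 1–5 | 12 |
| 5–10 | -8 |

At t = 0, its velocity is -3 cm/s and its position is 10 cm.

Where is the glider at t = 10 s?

On each constant-a segment, Δv = aΔt and Δx = v₀Δt + ½aΔt²; chain segment to segment.
0–1 s: v starts -3 cm/s; Δx = -3·1 + ½·6·1² = 0 cm; v ends 3 cm/s.
1–5 s: v starts 3 cm/s; Δx = 3·4 + ½·12·4² = 108 cm; v ends 51 cm/s.
5–10 s: v starts 51 cm/s; Δx = 51·5 + ½·-8·5² = 155 cm; v ends 11 cm/s.
x(10) = 10 + Σ Δx = 273 cm.

273 cm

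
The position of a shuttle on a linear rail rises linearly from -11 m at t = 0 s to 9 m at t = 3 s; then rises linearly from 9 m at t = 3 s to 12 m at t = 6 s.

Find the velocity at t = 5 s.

Velocity is the slope of the x-t graph on 3–6 s: (12 − 9)/(6 − 3) = 1 m/s.

1 m/s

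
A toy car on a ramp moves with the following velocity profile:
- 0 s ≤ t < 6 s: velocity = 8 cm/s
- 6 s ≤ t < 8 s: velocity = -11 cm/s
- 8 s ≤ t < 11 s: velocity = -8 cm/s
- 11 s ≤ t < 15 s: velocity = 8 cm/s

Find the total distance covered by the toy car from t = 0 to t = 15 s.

126 cm

Distance (not displacement) is the total path length: add the absolute areas under v-t.
0–6 s: |8| × 6 = 48 cm
6–8 s: |-11| × 2 = 22 cm
8–11 s: |-8| × 3 = 24 cm
11–15 s: |8| × 4 = 32 cm
Total distance = 126 cm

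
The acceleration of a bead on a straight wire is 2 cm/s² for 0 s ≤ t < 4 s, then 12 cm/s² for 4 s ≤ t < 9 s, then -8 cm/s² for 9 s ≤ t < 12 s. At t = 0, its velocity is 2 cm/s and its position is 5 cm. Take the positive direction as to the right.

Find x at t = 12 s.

403 cm

On each constant-a segment, Δv = aΔt and Δx = v₀Δt + ½aΔt²; chain segment to segment.
0–4 s: v starts 2 cm/s; Δx = 2·4 + ½·2·4² = 24 cm; v ends 10 cm/s.
4–9 s: v starts 10 cm/s; Δx = 10·5 + ½·12·5² = 200 cm; v ends 70 cm/s.
9–12 s: v starts 70 cm/s; Δx = 70·3 + ½·-8·3² = 174 cm; v ends 46 cm/s.
x(12) = 5 + Σ Δx = 403 cm.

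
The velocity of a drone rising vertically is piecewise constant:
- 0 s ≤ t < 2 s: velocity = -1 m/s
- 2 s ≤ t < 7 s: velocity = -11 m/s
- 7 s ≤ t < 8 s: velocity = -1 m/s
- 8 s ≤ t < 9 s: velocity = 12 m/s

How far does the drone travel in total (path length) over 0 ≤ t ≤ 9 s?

70 m

Total distance travelled is ∫|v| dt — sum the magnitudes of each area piece.
0–2 s: |-1| × 2 = 2 m
2–7 s: |-11| × 5 = 55 m
7–8 s: |-1| × 1 = 1 m
8–9 s: |12| × 1 = 12 m
Total distance = 70 m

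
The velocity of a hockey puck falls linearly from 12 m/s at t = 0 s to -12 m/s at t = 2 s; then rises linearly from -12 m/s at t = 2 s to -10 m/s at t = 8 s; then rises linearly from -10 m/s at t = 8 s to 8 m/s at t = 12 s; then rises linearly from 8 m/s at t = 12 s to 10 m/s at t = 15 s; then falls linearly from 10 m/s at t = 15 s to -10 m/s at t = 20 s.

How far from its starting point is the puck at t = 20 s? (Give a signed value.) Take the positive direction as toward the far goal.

Net displacement equals the area under the velocity-time graph (areas below the axis count negative).
0–2 s: ½(12 + -12)(2) = 0 m
2–8 s: ½(-12 + -10)(6) = -66 m
8–12 s: ½(-10 + 8)(4) = -4 m
12–15 s: ½(8 + 10)(3) = 27 m
15–20 s: ½(10 + -10)(5) = 0 m
Net displacement = -43 m

-43 m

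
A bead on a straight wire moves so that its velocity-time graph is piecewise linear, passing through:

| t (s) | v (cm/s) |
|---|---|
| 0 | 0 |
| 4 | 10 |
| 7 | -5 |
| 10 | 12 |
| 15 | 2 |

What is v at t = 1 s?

On 0–4 s the graph is linear from 0 to 10 cm/s: v(1) = 0 + (10 − 0)·(1 − 0)/(4 − 0) = 2.5 cm/s.

2.5 cm/s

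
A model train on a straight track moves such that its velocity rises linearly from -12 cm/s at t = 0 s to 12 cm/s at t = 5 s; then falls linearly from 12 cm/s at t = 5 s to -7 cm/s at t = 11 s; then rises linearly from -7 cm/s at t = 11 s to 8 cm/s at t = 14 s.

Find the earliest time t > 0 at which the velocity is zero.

v changes sign on 0–5 s (from -12 to 12); the graph is linear there, so v = 0 at t = 0 + (12)·(5 − 0)/(12 − -12) = 2.5 s.

t = 2.5 s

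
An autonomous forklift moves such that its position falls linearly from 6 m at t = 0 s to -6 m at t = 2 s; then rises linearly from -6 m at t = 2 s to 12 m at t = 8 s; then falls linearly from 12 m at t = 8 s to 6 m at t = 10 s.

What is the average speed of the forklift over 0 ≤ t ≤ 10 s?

3.6 m/s

Average speed = (total path length)/(elapsed time); on a piecewise-linear x-t graph the path length is Σ|Δx|.
0–2 s: |Δx| = |-6 − 6| = 12 m
2–8 s: |Δx| = |12 − -6| = 18 m
8–10 s: |Δx| = |6 − 12| = 6 m
Total path = 36 m; average speed = 36/10 = 3.6 m/s.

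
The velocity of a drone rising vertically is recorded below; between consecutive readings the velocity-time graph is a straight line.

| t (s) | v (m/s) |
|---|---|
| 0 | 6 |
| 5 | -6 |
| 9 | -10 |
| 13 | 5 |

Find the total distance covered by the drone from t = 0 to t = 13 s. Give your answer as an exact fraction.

Total distance travelled is ∫|v| dt — sum the magnitudes of each area piece.
0–5 s: v = 0 at t = 2.5 s; triangle areas 7.5 + 7.5 = 15 m
5–9 s: |½(-6 + -10)(4)| = 32 m
9–13 s: v = 0 at t = 35/3 s; triangle areas 40/3 + 10/3 = 50/3 m
Total distance = 191/3 m

191/3 m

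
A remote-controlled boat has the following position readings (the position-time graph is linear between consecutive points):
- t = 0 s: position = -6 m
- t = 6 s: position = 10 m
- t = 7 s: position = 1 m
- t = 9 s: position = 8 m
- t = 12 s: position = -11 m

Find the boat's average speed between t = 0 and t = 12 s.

Average speed = (total path length)/(elapsed time); on a piecewise-linear x-t graph the path length is Σ|Δx|.
0–6 s: |Δx| = |10 − -6| = 16 m
6–7 s: |Δx| = |1 − 10| = 9 m
7–9 s: |Δx| = |8 − 1| = 7 m
9–12 s: |Δx| = |-11 − 8| = 19 m
Total path = 51 m; average speed = 51/12 = 4.25 m/s.

4.25 m/s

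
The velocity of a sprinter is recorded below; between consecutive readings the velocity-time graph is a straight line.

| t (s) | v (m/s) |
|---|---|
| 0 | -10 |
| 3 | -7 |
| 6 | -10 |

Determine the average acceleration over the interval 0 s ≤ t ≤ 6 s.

0 m/s²

Average acceleration = Δv/Δt = (-10 − -10)/(6 − 0) = 0 m/s².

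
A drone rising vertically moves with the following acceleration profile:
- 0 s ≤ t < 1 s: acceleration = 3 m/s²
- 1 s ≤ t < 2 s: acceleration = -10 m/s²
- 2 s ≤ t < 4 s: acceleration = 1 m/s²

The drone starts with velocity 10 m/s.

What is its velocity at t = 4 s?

5 m/s

Δv equals the area under the a-t graph; then v = v₀ + Δv.
0–1 s: 3 × 1 = 3 m/s
1–2 s: -10 × 1 = -10 m/s
2–4 s: 1 × 2 = 2 m/s
Δv = -5 m/s, so v(4) = 10 + (-5) = 5 m/s.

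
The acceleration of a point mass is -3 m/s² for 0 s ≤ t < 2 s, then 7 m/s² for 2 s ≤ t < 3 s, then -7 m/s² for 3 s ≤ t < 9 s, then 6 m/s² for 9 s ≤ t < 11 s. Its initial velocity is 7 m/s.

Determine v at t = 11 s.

Δv equals the area under the a-t graph; then v = v₀ + Δv.
0–2 s: -3 × 2 = -6 m/s
2–3 s: 7 × 1 = 7 m/s
3–9 s: -7 × 6 = -42 m/s
9–11 s: 6 × 2 = 12 m/s
Δv = -29 m/s, so v(11) = 7 + (-29) = -22 m/s.

-22 m/s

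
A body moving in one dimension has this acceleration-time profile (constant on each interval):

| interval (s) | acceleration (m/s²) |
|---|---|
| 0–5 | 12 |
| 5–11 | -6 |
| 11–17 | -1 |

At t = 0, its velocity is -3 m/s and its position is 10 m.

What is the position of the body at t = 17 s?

On each constant-a segment, Δv = aΔt and Δx = v₀Δt + ½aΔt²; chain segment to segment.
0–5 s: v starts -3 m/s; Δx = -3·5 + ½·12·5² = 135 m; v ends 57 m/s.
5–11 s: v starts 57 m/s; Δx = 57·6 + ½·-6·6² = 234 m; v ends 21 m/s.
11–17 s: v starts 21 m/s; Δx = 21·6 + ½·-1·6² = 108 m; v ends 15 m/s.
x(17) = 10 + Σ Δx = 487 m.

487 m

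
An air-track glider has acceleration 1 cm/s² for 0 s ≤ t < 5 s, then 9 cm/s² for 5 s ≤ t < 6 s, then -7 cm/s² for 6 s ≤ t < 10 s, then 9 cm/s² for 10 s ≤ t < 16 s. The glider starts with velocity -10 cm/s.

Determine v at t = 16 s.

Δv equals the area under the a-t graph; then v = v₀ + Δv.
0–5 s: 1 × 5 = 5 cm/s
5–6 s: 9 × 1 = 9 cm/s
6–10 s: -7 × 4 = -28 cm/s
10–16 s: 9 × 6 = 54 cm/s
Δv = 40 cm/s, so v(16) = -10 + (40) = 30 cm/s.

30 cm/s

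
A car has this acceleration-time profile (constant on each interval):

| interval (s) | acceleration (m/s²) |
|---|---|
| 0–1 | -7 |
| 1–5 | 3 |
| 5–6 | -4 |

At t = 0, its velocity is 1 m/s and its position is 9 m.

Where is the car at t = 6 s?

On each constant-a segment, Δv = aΔt and Δx = v₀Δt + ½aΔt²; chain segment to segment.
0–1 s: v starts 1 m/s; Δx = 1·1 + ½·-7·1² = -2.5 m; v ends -6 m/s.
1–5 s: v starts -6 m/s; Δx = -6·4 + ½·3·4² = 0 m; v ends 6 m/s.
5–6 s: v starts 6 m/s; Δx = 6·1 + ½·-4·1² = 4 m; v ends 2 m/s.
x(6) = 9 + Σ Δx = 10.5 m.

10.5 m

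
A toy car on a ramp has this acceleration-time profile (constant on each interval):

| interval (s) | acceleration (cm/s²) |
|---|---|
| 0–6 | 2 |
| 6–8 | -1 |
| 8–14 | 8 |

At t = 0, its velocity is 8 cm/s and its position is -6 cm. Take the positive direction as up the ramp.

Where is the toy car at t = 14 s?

368 cm

On each constant-a segment, Δv = aΔt and Δx = v₀Δt + ½aΔt²; chain segment to segment.
0–6 s: v starts 8 cm/s; Δx = 8·6 + ½·2·6² = 84 cm; v ends 20 cm/s.
6–8 s: v starts 20 cm/s; Δx = 20·2 + ½·-1·2² = 38 cm; v ends 18 cm/s.
8–14 s: v starts 18 cm/s; Δx = 18·6 + ½·8·6² = 252 cm; v ends 66 cm/s.
x(14) = -6 + Σ Δx = 368 cm.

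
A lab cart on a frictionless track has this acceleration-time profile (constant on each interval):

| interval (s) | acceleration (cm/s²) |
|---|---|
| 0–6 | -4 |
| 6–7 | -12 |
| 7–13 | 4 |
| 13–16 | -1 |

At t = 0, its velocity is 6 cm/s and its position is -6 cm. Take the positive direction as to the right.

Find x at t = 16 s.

On each constant-a segment, Δv = aΔt and Δx = v₀Δt + ½aΔt²; chain segment to segment.
0–6 s: v starts 6 cm/s; Δx = 6·6 + ½·-4·6² = -36 cm; v ends -18 cm/s.
6–7 s: v starts -18 cm/s; Δx = -18·1 + ½·-12·1² = -24 cm; v ends -30 cm/s.
7–13 s: v starts -30 cm/s; Δx = -30·6 + ½·4·6² = -108 cm; v ends -6 cm/s.
13–16 s: v starts -6 cm/s; Δx = -6·3 + ½·-1·3² = -22.5 cm; v ends -9 cm/s.
x(16) = -6 + Σ Δx = -196.5 cm.

-196.5 cm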